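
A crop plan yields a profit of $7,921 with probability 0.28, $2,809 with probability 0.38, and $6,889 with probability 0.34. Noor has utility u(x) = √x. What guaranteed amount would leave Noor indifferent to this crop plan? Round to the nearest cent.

E[u] = 0.28·√7921 + 0.38·√2809 + 0.34·√6889 = 0.28·89 + 0.38·53 + 0.34·83 = 73.28
CE = (73.28)² = 5369.9584

$5,369.96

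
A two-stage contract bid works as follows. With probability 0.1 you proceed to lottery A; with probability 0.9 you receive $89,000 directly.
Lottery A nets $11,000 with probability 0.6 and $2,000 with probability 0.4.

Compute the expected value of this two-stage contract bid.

$80,840

EV(A) = 0.6 × 11000 + 0.4 × 2000 = 6600 + 800 = 7400
Branch B: 89000 (certain)
Overall = 0.1 × 7400 + 0.9 × 89000 = 740 + 80100 = 80840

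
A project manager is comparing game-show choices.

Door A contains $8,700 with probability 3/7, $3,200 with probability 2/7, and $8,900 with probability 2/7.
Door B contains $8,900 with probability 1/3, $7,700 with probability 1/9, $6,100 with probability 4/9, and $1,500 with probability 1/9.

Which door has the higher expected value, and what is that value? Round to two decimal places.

Door A = 3/7 × 8700 + 2/7 × 3200 + 2/7 × 8900 = 3728.5714 + 914.2857 + 2542.8571 = 7185.7143
Door B = 1/3 × 8900 + 1/9 × 7700 + 4/9 × 6100 + 1/9 × 1500 = 2966.6667 + 855.5556 + 2711.1111 + 166.6667 = 6700

Door A ($7,185.71)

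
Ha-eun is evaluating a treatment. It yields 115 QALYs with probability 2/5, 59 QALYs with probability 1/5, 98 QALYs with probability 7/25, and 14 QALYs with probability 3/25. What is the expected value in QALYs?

EV = 2/5 × 115 + 1/5 × 59 + 7/25 × 98 + 3/25 × 14 = 46 + 11.8 + 27.44 + 1.68 = 86.92

86.92 QALYs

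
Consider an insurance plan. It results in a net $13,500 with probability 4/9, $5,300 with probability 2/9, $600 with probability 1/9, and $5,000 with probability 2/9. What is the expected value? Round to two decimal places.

EV = 4/9 × 13500 + 2/9 × 5300 + 1/9 × 600 + 2/9 × 5000 = 6000 + 1177.7778 + 66.6667 + 1111.1111 = 8355.5556

$8,355.56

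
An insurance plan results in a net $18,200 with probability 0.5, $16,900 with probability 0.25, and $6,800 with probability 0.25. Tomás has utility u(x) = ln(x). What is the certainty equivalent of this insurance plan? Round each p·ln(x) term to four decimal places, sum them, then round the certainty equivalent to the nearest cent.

$13,969.06

E[u] = 0.5·ln(18200) + 0.25·ln(16900) + 0.25·ln(6800) = 4.9046 + 2.4338 + 2.2062 = 9.5446
CE = e^9.5446 ≈ 13969.06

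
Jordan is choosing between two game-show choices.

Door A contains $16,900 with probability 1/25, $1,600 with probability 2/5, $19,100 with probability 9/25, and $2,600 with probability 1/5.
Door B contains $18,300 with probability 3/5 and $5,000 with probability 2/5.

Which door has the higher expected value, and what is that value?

Door B ($12,980)

Door A = 1/25 × 16900 + 2/5 × 1600 + 9/25 × 19100 + 1/5 × 2600 = 676 + 640 + 6876 + 520 = 8712
Door B = 3/5 × 18300 + 2/5 × 5000 = 10980 + 2000 = 12980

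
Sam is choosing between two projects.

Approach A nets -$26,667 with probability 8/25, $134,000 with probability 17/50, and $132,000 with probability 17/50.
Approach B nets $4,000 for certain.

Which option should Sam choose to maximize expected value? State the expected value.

Approach A ($81,906.56)

Approach A = 8/25 × (-26667) + 17/50 × 134000 + 17/50 × 132000 = -8533.44 + 45560 + 44880 = 81906.56
Approach B: 4000 (certain)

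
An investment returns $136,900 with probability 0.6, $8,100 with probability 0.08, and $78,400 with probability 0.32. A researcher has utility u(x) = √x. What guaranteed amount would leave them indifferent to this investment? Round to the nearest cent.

E[u] = 0.6·√136900 + 0.08·√8100 + 0.32·√78400 = 0.6·370 + 0.08·90 + 0.32·280 = 318.8
CE = (318.8)² = 101633.44

$101,633.44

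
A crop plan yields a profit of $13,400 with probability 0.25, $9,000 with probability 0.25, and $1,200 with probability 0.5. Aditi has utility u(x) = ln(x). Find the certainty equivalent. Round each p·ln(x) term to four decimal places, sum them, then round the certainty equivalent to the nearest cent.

$3,630.04

E[u] = 0.25·ln(13400) + 0.25·ln(9000) + 0.5·ln(1200) = 2.3758 + 2.2762 + 3.5450 = 8.1970
CE = e^8.1970 ≈ 3630.04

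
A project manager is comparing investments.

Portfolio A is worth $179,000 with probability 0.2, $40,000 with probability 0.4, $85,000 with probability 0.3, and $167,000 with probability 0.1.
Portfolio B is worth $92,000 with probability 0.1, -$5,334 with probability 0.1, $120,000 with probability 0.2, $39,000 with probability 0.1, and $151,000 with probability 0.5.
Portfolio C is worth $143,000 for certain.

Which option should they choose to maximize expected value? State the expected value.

Portfolio A = 0.2 × 179000 + 0.4 × 40000 + 0.3 × 85000 + 0.1 × 167000 = 35800 + 16000 + 25500 + 16700 = 94000
Portfolio B = 0.1 × 92000 + 0.1 × (-5334) + 0.2 × 120000 + 0.1 × 39000 + 0.5 × 151000 = 9200 − 533.4 + 24000 + 3900 + 75500 = 112066.6
Portfolio C: 143000 (certain)

Portfolio C ($143,000)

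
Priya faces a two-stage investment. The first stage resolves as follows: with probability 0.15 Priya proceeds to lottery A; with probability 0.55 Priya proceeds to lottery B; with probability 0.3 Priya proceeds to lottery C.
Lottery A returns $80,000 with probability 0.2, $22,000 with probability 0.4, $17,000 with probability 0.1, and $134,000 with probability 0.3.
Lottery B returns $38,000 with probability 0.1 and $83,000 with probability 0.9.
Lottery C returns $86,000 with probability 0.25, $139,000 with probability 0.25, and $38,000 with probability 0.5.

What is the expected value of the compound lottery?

$75,755

EV(A) = 0.2 × 80000 + 0.4 × 22000 + 0.1 × 17000 + 0.3 × 134000 = 16000 + 8800 + 1700 + 40200 = 66700
EV(B) = 0.1 × 38000 + 0.9 × 83000 = 3800 + 74700 = 78500
EV(C) = 0.25 × 86000 + 0.25 × 139000 + 0.5 × 38000 = 21500 + 34750 + 19000 = 75250
Overall = 0.15 × 66700 + 0.55 × 78500 + 0.3 × 75250 = 10005 + 43175 + 22575 = 75755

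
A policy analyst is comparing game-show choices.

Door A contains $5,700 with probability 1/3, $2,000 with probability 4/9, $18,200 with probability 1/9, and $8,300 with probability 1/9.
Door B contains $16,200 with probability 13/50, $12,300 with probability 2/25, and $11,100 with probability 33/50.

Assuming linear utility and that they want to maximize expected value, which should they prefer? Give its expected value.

Door A = 1/3 × 5700 + 4/9 × 2000 + 1/9 × 18200 + 1/9 × 8300 = 1900 + 888.8889 + 2022.2222 + 922.2222 = 5733.3333
Door B = 13/50 × 16200 + 2/25 × 12300 + 33/50 × 11100 = 4212 + 984 + 7326 = 12522

Door B ($12,522)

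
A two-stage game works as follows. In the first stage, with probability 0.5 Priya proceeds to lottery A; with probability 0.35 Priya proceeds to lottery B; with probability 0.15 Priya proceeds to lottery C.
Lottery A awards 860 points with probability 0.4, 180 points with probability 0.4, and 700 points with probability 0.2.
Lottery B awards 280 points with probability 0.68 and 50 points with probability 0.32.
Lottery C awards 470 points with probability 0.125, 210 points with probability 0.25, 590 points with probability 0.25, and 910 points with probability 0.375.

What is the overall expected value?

440.24 points

EV(A) = 0.4 × 860 + 0.4 × 180 + 0.2 × 700 = 344 + 72 + 140 = 556
EV(B) = 0.68 × 280 + 0.32 × 50 = 190.4 + 16 = 206.4
EV(C) = 0.125 × 470 + 0.25 × 210 + 0.25 × 590 + 0.375 × 910 = 58.75 + 52.5 + 147.5 + 341.25 = 600
Overall = 0.5 × 556 + 0.35 × 206.4 + 0.15 × 600 = 278 + 72.24 + 90 = 440.24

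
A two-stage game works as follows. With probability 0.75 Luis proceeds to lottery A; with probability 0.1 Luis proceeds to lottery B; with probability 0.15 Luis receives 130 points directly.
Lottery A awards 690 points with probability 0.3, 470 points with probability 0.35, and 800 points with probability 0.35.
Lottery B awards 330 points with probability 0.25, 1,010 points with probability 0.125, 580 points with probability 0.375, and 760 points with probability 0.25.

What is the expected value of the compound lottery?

569.75 points

EV(A) = 0.3 × 690 + 0.35 × 470 + 0.35 × 800 = 207 + 164.5 + 280 = 651.5
EV(B) = 0.25 × 330 + 0.125 × 1010 + 0.375 × 580 + 0.25 × 760 = 82.5 + 126.25 + 217.5 + 190 = 616.25
Branch C: 130 (certain)
Overall = 0.75 × 651.5 + 0.1 × 616.25 + 0.15 × 130 = 488.625 + 61.625 + 19.5 = 569.75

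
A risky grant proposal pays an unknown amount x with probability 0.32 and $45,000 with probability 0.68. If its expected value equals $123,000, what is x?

0.32·x + 0.68·45000 = 123000
0.32·x = 123000 − 30600 = 92400
x = 92400 / 0.32 = 288750

x = $288,750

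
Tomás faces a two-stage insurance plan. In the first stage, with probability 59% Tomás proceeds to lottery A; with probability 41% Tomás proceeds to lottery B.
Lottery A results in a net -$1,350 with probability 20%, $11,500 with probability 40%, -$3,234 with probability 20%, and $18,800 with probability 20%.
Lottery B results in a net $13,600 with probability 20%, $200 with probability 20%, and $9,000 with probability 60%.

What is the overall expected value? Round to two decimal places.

EV(A) = 0.2 × (-1350) + 0.4 × 11500 + 0.2 × (-3234) + 0.2 × 18800 = -270 + 4600 − 646.8 + 3760 = 7443.2
EV(B) = 0.2 × 13600 + 0.2 × 200 + 0.6 × 9000 = 2720 + 40 + 5400 = 8160
Overall = 0.59 × 7443.2 + 0.41 × 8160 = 4391.488 + 3345.6 = 7737.088

$7,737.09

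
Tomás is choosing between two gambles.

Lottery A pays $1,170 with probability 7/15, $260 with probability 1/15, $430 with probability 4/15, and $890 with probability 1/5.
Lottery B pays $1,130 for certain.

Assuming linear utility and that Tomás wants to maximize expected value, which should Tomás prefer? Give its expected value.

Lottery B ($1,130)

Lottery A = 7/15 × 1170 + 1/15 × 260 + 4/15 × 430 + 1/5 × 890 = 546 + 17.3333 + 114.6667 + 178 = 856
Lottery B: 1130 (certain)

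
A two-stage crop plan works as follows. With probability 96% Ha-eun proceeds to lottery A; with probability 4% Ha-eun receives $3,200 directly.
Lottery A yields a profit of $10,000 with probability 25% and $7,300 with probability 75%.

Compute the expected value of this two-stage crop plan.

EV(A) = 0.25 × 10000 + 0.75 × 7300 = 2500 + 5475 = 7975
Branch B: 3200 (certain)
Overall = 0.96 × 7975 + 0.04 × 3200 = 7656 + 128 = 7784

$7,784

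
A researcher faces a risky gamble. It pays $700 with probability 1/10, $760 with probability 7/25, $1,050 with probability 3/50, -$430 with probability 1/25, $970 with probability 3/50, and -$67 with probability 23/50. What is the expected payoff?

$355.98

EV = 1/10 × 700 + 7/25 × 760 + 3/50 × 1050 + 1/25 × (-430) + 3/50 × 970 + 23/50 × (-67) = 70 + 212.8 + 63 − 17.2 + 58.2 − 30.82 = 355.98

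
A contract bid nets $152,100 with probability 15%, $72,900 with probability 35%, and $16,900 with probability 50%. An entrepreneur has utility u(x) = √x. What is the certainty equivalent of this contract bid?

$47,524

E[u] = 0.15·√152100 + 0.35·√72900 + 0.5·√16900 = 0.15·390 + 0.35·270 + 0.5·130 = 218
CE = (218)² = 47524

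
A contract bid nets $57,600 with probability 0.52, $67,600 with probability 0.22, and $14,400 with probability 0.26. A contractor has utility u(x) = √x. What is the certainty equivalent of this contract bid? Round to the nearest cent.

E[u] = 0.52·√57600 + 0.22·√67600 + 0.26·√14400 = 0.52·240 + 0.22·260 + 0.26·120 = 213.2
CE = (213.2)² = 45454.24

$45,454.24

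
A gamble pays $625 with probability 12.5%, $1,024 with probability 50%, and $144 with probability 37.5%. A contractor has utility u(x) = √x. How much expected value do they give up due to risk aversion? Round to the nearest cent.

$85.98

E[u] = 0.125·√625 + 0.5·√1024 + 0.375·√144 = 0.125·25 + 0.5·32 + 0.375·12 = 23.625
CE = (23.625)² = 558.140625
Risk premium = EV − CE = 644.125 − 558.140625 = 85.984375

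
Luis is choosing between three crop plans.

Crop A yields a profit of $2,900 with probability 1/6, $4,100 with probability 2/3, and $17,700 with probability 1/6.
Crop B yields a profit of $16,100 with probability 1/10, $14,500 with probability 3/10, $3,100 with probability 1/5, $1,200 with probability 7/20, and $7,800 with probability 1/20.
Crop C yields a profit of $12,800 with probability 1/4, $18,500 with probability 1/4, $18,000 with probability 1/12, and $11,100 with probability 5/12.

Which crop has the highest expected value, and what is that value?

Crop A = 1/6 × 2900 + 2/3 × 4100 + 1/6 × 17700 = 483.3333 + 2733.3333 + 2950 = 6166.6667
Crop B = 1/10 × 16100 + 3/10 × 14500 + 1/5 × 3100 + 7/20 × 1200 + 1/20 × 7800 = 1610 + 4350 + 620 + 420 + 390 = 7390
Crop C = 1/4 × 12800 + 1/4 × 18500 + 1/12 × 18000 + 5/12 × 11100 = 3200 + 4625 + 1500 + 4625 = 13950

Crop C ($13,950)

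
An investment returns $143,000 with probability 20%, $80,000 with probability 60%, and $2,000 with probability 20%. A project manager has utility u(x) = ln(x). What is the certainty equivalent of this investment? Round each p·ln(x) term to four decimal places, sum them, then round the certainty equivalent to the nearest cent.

$42,967.53

E[u] = 0.2·ln(143000) + 0.6·ln(80000) + 0.2·ln(2000) = 2.3741 + 6.7739 + 1.5202 = 10.6682
CE = e^10.6682 ≈ 42967.53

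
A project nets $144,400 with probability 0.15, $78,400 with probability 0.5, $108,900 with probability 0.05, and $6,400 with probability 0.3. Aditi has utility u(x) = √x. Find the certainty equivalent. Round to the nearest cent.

E[u] = 0.15·√144400 + 0.5·√78400 + 0.05·√108900 + 0.3·√6400 = 0.15·380 + 0.5·280 + 0.05·330 + 0.3·80 = 237.5
CE = (237.5)² = 56406.25

$56,406.25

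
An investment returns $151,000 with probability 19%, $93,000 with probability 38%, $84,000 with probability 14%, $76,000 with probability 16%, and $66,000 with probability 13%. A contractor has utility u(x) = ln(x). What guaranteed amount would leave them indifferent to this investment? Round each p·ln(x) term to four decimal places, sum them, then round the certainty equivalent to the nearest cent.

E[u] = 0.19·ln(151000) + 0.38·ln(93000) + 0.14·ln(84000) + 0.16·ln(76000) + 0.13·ln(66000) = 2.2658 + 4.3473 + 1.5874 + 1.7982 + 1.4427 = 11.4414
CE = e^11.4414 ≈ 93097.26

$93,097.26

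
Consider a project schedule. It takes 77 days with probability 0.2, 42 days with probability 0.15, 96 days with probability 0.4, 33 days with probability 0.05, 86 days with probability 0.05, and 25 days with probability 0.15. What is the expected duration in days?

69.8 days

EV = 0.2 × 77 + 0.15 × 42 + 0.4 × 96 + 0.05 × 33 + 0.05 × 86 + 0.15 × 25 = 15.4 + 6.3 + 38.4 + 1.65 + 4.3 + 3.75 = 69.8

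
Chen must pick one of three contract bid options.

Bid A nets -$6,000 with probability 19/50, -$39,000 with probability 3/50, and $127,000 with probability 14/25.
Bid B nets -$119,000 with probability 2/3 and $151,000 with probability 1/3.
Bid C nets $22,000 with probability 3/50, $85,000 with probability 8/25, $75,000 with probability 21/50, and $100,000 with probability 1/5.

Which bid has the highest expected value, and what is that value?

Bid A = 19/50 × (-6000) + 3/50 × (-39000) + 14/25 × 127000 = -2280 − 2340 + 71120 = 66500
Bid B = 2/3 × (-119000) + 1/3 × 151000 = -79333.3333 + 50333.3333 = -29000
Bid C = 3/50 × 22000 + 8/25 × 85000 + 21/50 × 75000 + 1/5 × 100000 = 1320 + 27200 + 31500 + 20000 = 80020

Bid C ($80,020)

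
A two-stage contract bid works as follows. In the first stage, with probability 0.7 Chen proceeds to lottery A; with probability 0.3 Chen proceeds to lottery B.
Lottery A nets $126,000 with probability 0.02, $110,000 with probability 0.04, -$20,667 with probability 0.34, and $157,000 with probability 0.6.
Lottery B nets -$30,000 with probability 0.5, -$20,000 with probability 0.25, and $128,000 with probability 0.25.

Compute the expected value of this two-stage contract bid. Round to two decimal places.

$69,465.25

EV(A) = 0.02 × 126000 + 0.04 × 110000 + 0.34 × (-20667) + 0.6 × 157000 = 2520 + 4400 − 7026.78 + 94200 = 94093.22
EV(B) = 0.5 × (-30000) + 0.25 × (-20000) + 0.25 × 128000 = -15000 − 5000 + 32000 = 12000
Overall = 0.7 × 94093.22 + 0.3 × 12000 = 65865.254 + 3600 = 69465.254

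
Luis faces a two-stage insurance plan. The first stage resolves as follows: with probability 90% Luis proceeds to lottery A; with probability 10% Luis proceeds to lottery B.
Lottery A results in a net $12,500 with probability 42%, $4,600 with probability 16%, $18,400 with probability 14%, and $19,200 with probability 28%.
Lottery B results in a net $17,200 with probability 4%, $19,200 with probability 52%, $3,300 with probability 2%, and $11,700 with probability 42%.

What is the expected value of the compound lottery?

$14,109.40

EV(A) = 0.42 × 12500 + 0.16 × 4600 + 0.14 × 18400 + 0.28 × 19200 = 5250 + 736 + 2576 + 5376 = 13938
EV(B) = 0.04 × 17200 + 0.52 × 19200 + 0.02 × 3300 + 0.42 × 11700 = 688 + 9984 + 66 + 4914 = 15652
Overall = 0.9 × 13938 + 0.1 × 15652 = 12544.2 + 1565.2 = 14109.4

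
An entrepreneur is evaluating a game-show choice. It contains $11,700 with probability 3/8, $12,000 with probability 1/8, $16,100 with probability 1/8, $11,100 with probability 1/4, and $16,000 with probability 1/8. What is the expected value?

$12,675

EV = 3/8 × 11700 + 1/8 × 12000 + 1/8 × 16100 + 1/4 × 11100 + 1/8 × 16000 = 4387.5 + 1500 + 2012.5 + 2775 + 2000 = 12675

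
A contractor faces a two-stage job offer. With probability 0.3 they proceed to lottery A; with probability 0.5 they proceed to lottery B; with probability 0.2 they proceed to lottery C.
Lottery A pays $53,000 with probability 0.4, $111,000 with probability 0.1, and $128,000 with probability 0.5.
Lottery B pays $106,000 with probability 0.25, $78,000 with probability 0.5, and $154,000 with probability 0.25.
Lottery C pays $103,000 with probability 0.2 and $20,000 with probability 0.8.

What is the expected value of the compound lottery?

EV(A) = 0.4 × 53000 + 0.1 × 111000 + 0.5 × 128000 = 21200 + 11100 + 64000 = 96300
EV(B) = 0.25 × 106000 + 0.5 × 78000 + 0.25 × 154000 = 26500 + 39000 + 38500 = 104000
EV(C) = 0.2 × 103000 + 0.8 × 20000 = 20600 + 16000 = 36600
Overall = 0.3 × 96300 + 0.5 × 104000 + 0.2 × 36600 = 28890 + 52000 + 7320 = 88210

$88,210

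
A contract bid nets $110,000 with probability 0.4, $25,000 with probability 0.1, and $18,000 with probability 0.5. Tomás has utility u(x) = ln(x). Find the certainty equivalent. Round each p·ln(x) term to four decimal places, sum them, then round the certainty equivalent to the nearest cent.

E[u] = 0.4·ln(110000) + 0.1·ln(25000) + 0.5·ln(18000) = 4.6433 + 1.0127 + 4.8991 = 10.5551
CE = e^10.5551 ≈ 38372.64

$38,372.64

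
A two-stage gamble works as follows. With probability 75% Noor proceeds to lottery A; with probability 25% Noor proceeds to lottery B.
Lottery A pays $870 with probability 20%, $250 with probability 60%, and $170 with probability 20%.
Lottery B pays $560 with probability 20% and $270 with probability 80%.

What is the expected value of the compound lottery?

$350.50

EV(A) = 0.2 × 870 + 0.6 × 250 + 0.2 × 170 = 174 + 150 + 34 = 358
EV(B) = 0.2 × 560 + 0.8 × 270 = 112 + 216 = 328
Overall = 0.75 × 358 + 0.25 × 328 = 268.5 + 82 = 350.5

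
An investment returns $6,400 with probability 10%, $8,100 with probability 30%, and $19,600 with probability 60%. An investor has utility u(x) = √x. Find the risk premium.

E[u] = 0.1·√6400 + 0.3·√8100 + 0.6·√19600 = 0.1·80 + 0.3·90 + 0.6·140 = 119
CE = (119)² = 14161
Risk premium = EV − CE = 14830 − 14161 = 669

$669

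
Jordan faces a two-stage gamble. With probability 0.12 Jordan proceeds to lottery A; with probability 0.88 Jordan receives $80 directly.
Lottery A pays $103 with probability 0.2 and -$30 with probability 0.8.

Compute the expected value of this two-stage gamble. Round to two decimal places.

$69.99

EV(A) = 0.2 × 103 + 0.8 × (-30) = 20.6 − 24 = -3.4
Branch B: 80 (certain)
Overall = 0.12 × (-3.4) + 0.88 × 80 = -0.408 + 70.4 = 69.992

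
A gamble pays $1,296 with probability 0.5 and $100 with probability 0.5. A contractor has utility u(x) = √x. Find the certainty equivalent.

$529

E[u] = 0.5·√1296 + 0.5·√100 = 0.5·36 + 0.5·10 = 23
CE = (23)² = 529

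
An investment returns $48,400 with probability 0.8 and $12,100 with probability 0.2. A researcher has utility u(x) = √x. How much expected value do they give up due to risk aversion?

$1,936

E[u] = 0.8·√48400 + 0.2·√12100 = 0.8·220 + 0.2·110 = 198
CE = (198)² = 39204
Risk premium = EV − CE = 41140 − 39204 = 1936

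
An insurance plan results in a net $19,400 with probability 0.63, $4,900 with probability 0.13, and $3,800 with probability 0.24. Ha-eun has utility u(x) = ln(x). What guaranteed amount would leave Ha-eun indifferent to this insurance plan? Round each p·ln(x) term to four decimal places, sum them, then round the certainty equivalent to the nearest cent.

$10,969.79

E[u] = 0.63·ln(19400) + 0.13·ln(4900) + 0.24·ln(3800) = 6.2200 + 1.1046 + 1.9783 = 9.3029
CE = e^9.3029 ≈ 10969.79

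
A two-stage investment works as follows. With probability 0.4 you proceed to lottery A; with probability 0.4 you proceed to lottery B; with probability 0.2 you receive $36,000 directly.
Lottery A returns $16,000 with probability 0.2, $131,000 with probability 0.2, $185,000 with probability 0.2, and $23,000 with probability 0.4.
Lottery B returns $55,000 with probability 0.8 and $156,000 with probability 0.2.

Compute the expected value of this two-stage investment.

$67,520

EV(A) = 0.2 × 16000 + 0.2 × 131000 + 0.2 × 185000 + 0.4 × 23000 = 3200 + 26200 + 37000 + 9200 = 75600
EV(B) = 0.8 × 55000 + 0.2 × 156000 = 44000 + 31200 = 75200
Branch C: 36000 (certain)
Overall = 0.4 × 75600 + 0.4 × 75200 + 0.2 × 36000 = 30240 + 30080 + 7200 = 67520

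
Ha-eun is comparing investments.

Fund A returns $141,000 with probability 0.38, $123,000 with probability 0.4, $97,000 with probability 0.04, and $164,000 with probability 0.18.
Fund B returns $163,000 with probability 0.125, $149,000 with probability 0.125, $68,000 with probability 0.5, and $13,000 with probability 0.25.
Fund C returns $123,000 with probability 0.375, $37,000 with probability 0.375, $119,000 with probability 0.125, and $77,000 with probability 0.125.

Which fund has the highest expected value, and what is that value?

Fund A ($136,180)

Fund A = 0.38 × 141000 + 0.4 × 123000 + 0.04 × 97000 + 0.18 × 164000 = 53580 + 49200 + 3880 + 29520 = 136180
Fund B = 0.125 × 163000 + 0.125 × 149000 + 0.5 × 68000 + 0.25 × 13000 = 20375 + 18625 + 34000 + 3250 = 76250
Fund C = 0.375 × 123000 + 0.375 × 37000 + 0.125 × 119000 + 0.125 × 77000 = 46125 + 13875 + 14875 + 9625 = 84500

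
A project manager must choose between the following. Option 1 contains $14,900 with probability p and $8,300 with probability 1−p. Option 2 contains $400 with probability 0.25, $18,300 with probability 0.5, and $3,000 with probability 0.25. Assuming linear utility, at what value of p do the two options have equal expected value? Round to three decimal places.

EV(Option 2) = 0.25 × 400 + 0.5 × 18300 + 0.25 × 3000 = 100 + 9150 + 750 = 10000
p·14900 + (1−p)·8300 = 10000
6600p + 8300 = 10000
p = (10000 − 8300) / 6600

p = 0.258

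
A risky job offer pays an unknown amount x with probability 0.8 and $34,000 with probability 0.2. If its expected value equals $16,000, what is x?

x = $11,500

0.8·x + 0.2·34000 = 16000
0.8·x = 16000 − 6800 = 9200
x = 9200 / 0.8 = 11500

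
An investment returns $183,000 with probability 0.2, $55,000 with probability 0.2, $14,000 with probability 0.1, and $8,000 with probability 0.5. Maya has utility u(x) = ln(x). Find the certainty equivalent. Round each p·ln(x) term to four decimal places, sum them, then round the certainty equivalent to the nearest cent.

$23,264.88

E[u] = 0.2·ln(183000) + 0.2·ln(55000) + 0.1·ln(14000) + 0.5·ln(8000) = 2.4234 + 2.1830 + 0.9547 + 4.4936 = 10.0547
CE = e^10.0547 ≈ 23264.88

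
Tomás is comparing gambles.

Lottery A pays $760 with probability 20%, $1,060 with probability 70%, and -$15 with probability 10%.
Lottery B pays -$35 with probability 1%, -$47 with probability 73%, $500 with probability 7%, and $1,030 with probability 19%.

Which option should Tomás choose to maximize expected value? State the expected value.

Lottery A ($892.50)

Lottery A = 0.2 × 760 + 0.7 × 1060 + 0.1 × (-15) = 152 + 742 − 1.5 = 892.5
Lottery B = 0.01 × (-35) + 0.73 × (-47) + 0.07 × 500 + 0.19 × 1030 = -0.35 − 34.31 + 35 + 195.7 = 196.04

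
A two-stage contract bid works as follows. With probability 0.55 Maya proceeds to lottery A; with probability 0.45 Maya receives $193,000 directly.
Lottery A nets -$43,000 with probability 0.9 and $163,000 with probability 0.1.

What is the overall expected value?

$74,530

EV(A) = 0.9 × (-43000) + 0.1 × 163000 = -38700 + 16300 = -22400
Branch B: 193000 (certain)
Overall = 0.55 × (-22400) + 0.45 × 193000 = -12320 + 86850 = 74530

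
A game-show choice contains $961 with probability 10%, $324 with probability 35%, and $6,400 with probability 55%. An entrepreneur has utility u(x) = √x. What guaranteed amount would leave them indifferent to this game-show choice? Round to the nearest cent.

$2,851.56

E[u] = 0.1·√961 + 0.35·√324 + 0.55·√6400 = 0.1·31 + 0.35·18 + 0.55·80 = 53.4
CE = (53.4)² = 2851.56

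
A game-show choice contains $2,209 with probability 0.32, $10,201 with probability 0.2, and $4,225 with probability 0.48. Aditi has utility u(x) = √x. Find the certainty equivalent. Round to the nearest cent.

$4,414.27

E[u] = 0.32·√2209 + 0.2·√10201 + 0.48·√4225 = 0.32·47 + 0.2·101 + 0.48·65 = 66.44
CE = (66.44)² = 4414.2736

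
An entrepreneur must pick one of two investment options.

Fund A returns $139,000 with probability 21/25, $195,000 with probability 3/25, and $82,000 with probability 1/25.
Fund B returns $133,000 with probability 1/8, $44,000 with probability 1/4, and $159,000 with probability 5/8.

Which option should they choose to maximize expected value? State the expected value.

Fund A ($143,440)

Fund A = 21/25 × 139000 + 3/25 × 195000 + 1/25 × 82000 = 116760 + 23400 + 3280 = 143440
Fund B = 1/8 × 133000 + 1/4 × 44000 + 5/8 × 159000 = 16625 + 11000 + 99375 = 127000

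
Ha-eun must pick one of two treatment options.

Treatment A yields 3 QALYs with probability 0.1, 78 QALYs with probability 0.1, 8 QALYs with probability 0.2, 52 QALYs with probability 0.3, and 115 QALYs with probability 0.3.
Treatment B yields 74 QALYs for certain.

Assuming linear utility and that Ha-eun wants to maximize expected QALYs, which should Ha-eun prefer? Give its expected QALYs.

Treatment B (74 QALYs)

Treatment A = 0.1 × 3 + 0.1 × 78 + 0.2 × 8 + 0.3 × 52 + 0.3 × 115 = 0.3 + 7.8 + 1.6 + 15.6 + 34.5 = 59.8
Treatment B: 74 (certain)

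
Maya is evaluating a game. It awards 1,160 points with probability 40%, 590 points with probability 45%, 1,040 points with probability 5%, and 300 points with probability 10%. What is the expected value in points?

EV = 0.4 × 1160 + 0.45 × 590 + 0.05 × 1040 + 0.1 × 300 = 464 + 265.5 + 52 + 30 = 811.5

811.5 points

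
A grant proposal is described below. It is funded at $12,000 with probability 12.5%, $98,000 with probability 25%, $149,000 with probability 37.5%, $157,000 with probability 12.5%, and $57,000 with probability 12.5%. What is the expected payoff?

EV = 0.125 × 12000 + 0.25 × 98000 + 0.375 × 149000 + 0.125 × 157000 + 0.125 × 57000 = 1500 + 24500 + 55875 + 19625 + 7125 = 108625

$108,625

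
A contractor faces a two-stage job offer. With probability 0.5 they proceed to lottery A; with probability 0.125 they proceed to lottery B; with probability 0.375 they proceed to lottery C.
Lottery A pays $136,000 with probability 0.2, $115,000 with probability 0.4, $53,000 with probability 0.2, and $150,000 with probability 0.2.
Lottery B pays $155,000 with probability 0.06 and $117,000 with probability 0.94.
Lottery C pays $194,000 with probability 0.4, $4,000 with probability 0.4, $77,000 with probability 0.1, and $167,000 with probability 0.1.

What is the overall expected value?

$110,660

EV(A) = 0.2 × 136000 + 0.4 × 115000 + 0.2 × 53000 + 0.2 × 150000 = 27200 + 46000 + 10600 + 30000 = 113800
EV(B) = 0.06 × 155000 + 0.94 × 117000 = 9300 + 109980 = 119280
EV(C) = 0.4 × 194000 + 0.4 × 4000 + 0.1 × 77000 + 0.1 × 167000 = 77600 + 1600 + 7700 + 16700 = 103600
Overall = 0.5 × 113800 + 0.125 × 119280 + 0.375 × 103600 = 56900 + 14910 + 38850 = 110660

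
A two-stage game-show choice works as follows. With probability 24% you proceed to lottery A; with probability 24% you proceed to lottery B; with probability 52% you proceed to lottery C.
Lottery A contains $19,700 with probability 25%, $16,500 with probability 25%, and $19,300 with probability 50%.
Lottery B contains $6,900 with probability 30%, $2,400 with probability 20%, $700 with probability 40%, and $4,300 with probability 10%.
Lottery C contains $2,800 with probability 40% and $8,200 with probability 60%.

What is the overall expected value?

$8,411.20

EV(A) = 0.25 × 19700 + 0.25 × 16500 + 0.5 × 19300 = 4925 + 4125 + 9650 = 18700
EV(B) = 0.3 × 6900 + 0.2 × 2400 + 0.4 × 700 + 0.1 × 4300 = 2070 + 480 + 280 + 430 = 3260
EV(C) = 0.4 × 2800 + 0.6 × 8200 = 1120 + 4920 = 6040
Overall = 0.24 × 18700 + 0.24 × 3260 + 0.52 × 6040 = 4488 + 782.4 + 3140.8 = 8411.2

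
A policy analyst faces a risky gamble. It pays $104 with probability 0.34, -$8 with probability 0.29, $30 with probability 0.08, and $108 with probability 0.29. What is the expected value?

EV = 0.34 × 104 + 0.29 × (-8) + 0.08 × 30 + 0.29 × 108 = 35.36 − 2.32 + 2.4 + 31.32 = 66.76

$66.76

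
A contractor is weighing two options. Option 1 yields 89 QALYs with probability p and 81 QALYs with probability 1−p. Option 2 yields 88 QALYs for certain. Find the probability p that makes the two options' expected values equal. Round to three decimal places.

p·89 + (1−p)·81 = 88
8p + 81 = 88
p = (88 − 81) / 8

p = 0.875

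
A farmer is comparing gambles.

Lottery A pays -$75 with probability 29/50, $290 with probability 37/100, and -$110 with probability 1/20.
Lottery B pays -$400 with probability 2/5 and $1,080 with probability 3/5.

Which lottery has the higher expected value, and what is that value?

Lottery B ($488)

Lottery A = 29/50 × (-75) + 37/100 × 290 + 1/20 × (-110) = -43.5 + 107.3 − 5.5 = 58.3
Lottery B = 2/5 × (-400) + 3/5 × 1080 = -160 + 648 = 488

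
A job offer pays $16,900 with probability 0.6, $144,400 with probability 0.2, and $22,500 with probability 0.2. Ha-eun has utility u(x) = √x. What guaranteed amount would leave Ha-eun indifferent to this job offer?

$33,856

E[u] = 0.6·√16900 + 0.2·√144400 + 0.2·√22500 = 0.6·130 + 0.2·380 + 0.2·150 = 184
CE = (184)² = 33856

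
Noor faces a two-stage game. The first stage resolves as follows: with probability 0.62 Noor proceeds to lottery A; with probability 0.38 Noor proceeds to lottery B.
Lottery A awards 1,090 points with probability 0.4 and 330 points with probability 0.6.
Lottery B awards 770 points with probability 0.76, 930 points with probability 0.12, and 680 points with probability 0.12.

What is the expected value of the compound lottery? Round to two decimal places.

EV(A) = 0.4 × 1090 + 0.6 × 330 = 436 + 198 = 634
EV(B) = 0.76 × 770 + 0.12 × 930 + 0.12 × 680 = 585.2 + 111.6 + 81.6 = 778.4
Overall = 0.62 × 634 + 0.38 × 778.4 = 393.08 + 295.792 = 688.872

688.87 points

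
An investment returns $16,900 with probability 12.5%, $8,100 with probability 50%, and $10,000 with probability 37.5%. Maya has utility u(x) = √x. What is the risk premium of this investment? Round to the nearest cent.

E[u] = 0.125·√16900 + 0.5·√8100 + 0.375·√10000 = 0.125·130 + 0.5·90 + 0.375·100 = 98.75
CE = (98.75)² = 9751.5625
Risk premium = EV − CE = 9912.5 − 9751.5625 = 160.9375

$160.94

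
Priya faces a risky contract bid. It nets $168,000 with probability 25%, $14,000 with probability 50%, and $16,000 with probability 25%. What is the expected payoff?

$53,000

EV = 0.25 × 168000 + 0.5 × 14000 + 0.25 × 16000 = 42000 + 7000 + 4000 = 53000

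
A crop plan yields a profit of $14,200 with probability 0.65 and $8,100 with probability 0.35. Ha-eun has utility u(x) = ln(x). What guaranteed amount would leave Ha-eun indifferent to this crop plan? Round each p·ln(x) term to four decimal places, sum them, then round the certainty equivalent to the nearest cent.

E[u] = 0.65·ln(14200) + 0.35·ln(8100) = 6.2146 + 3.1499 = 9.3645
CE = e^9.3645 ≈ 11666.77

$11,666.77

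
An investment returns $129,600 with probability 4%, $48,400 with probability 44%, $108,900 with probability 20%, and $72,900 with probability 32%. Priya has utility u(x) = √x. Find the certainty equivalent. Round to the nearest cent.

E[u] = 0.04·√129600 + 0.44·√48400 + 0.2·√108900 + 0.32·√72900 = 0.04·360 + 0.44·220 + 0.2·330 + 0.32·270 = 263.6
CE = (263.6)² = 69484.96

$69,484.96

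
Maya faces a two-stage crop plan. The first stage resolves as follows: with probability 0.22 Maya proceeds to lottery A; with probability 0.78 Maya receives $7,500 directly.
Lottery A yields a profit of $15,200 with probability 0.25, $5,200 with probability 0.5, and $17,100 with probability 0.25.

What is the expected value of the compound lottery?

$8,198.50

EV(A) = 0.25 × 15200 + 0.5 × 5200 + 0.25 × 17100 = 3800 + 2600 + 4275 = 10675
Branch B: 7500 (certain)
Overall = 0.22 × 10675 + 0.78 × 7500 = 2348.5 + 5850 = 8198.5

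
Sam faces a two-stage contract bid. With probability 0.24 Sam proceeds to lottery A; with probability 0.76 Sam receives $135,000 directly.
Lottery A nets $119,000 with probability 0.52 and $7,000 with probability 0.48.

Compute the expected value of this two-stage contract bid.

EV(A) = 0.52 × 119000 + 0.48 × 7000 = 61880 + 3360 = 65240
Branch B: 135000 (certain)
Overall = 0.24 × 65240 + 0.76 × 135000 = 15657.6 + 102600 = 118257.6

$118,257.60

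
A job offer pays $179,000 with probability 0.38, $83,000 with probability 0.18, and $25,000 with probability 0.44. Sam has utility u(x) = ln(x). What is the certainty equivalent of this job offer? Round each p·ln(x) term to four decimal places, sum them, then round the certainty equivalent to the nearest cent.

E[u] = 0.38·ln(179000) + 0.18·ln(83000) + 0.44·ln(25000) = 4.5962 + 2.0388 + 4.4557 = 11.0907
CE = e^11.0907 ≈ 65558.62

$65,558.62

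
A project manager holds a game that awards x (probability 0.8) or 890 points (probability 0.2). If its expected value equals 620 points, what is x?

0.8·x + 0.2·890 = 620
0.8·x = 620 − 178 = 442
x = 442 / 0.8 = 552.5

x = 552.5 points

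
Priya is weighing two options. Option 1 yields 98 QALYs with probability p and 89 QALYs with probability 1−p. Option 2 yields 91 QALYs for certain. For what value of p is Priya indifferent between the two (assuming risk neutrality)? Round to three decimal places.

p·98 + (1−p)·89 = 91
9p + 89 = 91
p = (91 − 89) / 9

p = 0.222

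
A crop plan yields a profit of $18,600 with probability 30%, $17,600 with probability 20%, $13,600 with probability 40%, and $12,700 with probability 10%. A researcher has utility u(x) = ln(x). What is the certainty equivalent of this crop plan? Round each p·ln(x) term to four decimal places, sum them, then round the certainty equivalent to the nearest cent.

E[u] = 0.3·ln(18600) + 0.2·ln(17600) + 0.4·ln(13600) + 0.1·ln(12700) = 2.9493 + 1.9551 + 3.8071 + 0.9449 = 9.6564
CE = e^9.6564 ≈ 15621.45

$15,621.45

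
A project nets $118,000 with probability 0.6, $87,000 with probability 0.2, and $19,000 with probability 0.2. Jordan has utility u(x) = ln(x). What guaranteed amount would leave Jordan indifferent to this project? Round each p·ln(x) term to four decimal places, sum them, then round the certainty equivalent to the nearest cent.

E[u] = 0.6·ln(118000) + 0.2·ln(87000) + 0.2·ln(19000) = 7.0071 + 2.2747 + 1.9704 = 11.2522
CE = e^11.2522 ≈ 77049.24

$77,049.24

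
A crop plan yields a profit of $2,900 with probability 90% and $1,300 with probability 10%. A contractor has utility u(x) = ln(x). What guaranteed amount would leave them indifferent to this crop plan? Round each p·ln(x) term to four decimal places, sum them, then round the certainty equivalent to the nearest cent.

$2,676.33

E[u] = 0.9·ln(2900) + 0.1·ln(1300) = 7.1752 + 0.7170 = 7.8922
CE = e^7.8922 ≈ 2676.33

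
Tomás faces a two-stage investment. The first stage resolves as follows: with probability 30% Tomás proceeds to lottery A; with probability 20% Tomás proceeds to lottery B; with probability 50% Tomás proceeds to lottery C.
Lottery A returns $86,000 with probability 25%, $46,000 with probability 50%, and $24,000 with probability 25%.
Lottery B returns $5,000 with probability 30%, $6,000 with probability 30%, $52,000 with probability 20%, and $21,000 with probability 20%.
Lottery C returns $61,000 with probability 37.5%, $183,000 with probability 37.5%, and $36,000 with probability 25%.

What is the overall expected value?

$68,980

EV(A) = 0.25 × 86000 + 0.5 × 46000 + 0.25 × 24000 = 21500 + 23000 + 6000 = 50500
EV(B) = 0.3 × 5000 + 0.3 × 6000 + 0.2 × 52000 + 0.2 × 21000 = 1500 + 1800 + 10400 + 4200 = 17900
EV(C) = 0.375 × 61000 + 0.375 × 183000 + 0.25 × 36000 = 22875 + 68625 + 9000 = 100500
Overall = 0.3 × 50500 + 0.2 × 17900 + 0.5 × 100500 = 15150 + 3580 + 50250 = 68980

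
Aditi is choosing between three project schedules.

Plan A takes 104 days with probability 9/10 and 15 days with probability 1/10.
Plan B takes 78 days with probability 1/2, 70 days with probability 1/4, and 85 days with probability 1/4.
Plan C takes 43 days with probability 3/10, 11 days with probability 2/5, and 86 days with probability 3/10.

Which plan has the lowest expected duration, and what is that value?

Plan A = 9/10 × 104 + 1/10 × 15 = 93.6 + 1.5 = 95.1
Plan B = 1/2 × 78 + 1/4 × 70 + 1/4 × 85 = 39 + 17.5 + 21.25 = 77.75
Plan C = 3/10 × 43 + 2/5 × 11 + 3/10 × 86 = 12.9 + 4.4 + 25.8 = 43.1

Plan C (43.1 days)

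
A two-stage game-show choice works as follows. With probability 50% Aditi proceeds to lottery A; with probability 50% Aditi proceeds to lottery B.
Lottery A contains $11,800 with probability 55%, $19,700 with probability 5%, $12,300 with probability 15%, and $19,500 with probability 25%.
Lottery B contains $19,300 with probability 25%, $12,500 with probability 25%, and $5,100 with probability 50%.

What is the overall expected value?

$12,347.50

EV(A) = 0.55 × 11800 + 0.05 × 19700 + 0.15 × 12300 + 0.25 × 19500 = 6490 + 985 + 1845 + 4875 = 14195
EV(B) = 0.25 × 19300 + 0.25 × 12500 + 0.5 × 5100 = 4825 + 3125 + 2550 = 10500
Overall = 0.5 × 14195 + 0.5 × 10500 = 7097.5 + 5250 = 12347.5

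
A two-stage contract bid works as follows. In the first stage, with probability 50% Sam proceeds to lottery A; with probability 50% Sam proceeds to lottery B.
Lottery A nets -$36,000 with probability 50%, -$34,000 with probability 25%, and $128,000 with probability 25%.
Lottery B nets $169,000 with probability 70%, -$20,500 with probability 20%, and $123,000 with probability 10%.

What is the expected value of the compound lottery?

$66,000

EV(A) = 0.5 × (-36000) + 0.25 × (-34000) + 0.25 × 128000 = -18000 − 8500 + 32000 = 5500
EV(B) = 0.7 × 169000 + 0.2 × (-20500) + 0.1 × 123000 = 118300 − 4100 + 12300 = 126500
Overall = 0.5 × 5500 + 0.5 × 126500 = 2750 + 63250 = 66000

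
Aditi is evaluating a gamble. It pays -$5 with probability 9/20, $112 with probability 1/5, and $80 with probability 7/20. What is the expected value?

EV = 9/20 × (-5) + 1/5 × 112 + 7/20 × 80 = -2.25 + 22.4 + 28 = 48.15

$48.15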